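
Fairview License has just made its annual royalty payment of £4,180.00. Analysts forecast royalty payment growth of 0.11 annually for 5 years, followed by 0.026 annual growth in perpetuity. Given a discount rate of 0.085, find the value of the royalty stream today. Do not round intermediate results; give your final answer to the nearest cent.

£103848.63

D_1 = 4639.80000
D_2 = 5150.17800
D_3 = 5716.69758
D_4 = 6345.53431
D_5 = 7043.54309
Terminal value at year 5: TV = D_5×(1+g_2)/(r−g_2) = 7226.67521/0.059 = 122486.02048
P_0 = D_1/(1+r)^1 + D_2/(1+r)^2 + D_3/(1+r)^3 + D_4/(1+r)^4 + D_5/(1+r)^5 + TV/(1+r)^5
    = 4276.31336 + 4374.84593 + 4475.64883 + 4578.77438 + 4684.27609 + 81458.76734 = 103848.62594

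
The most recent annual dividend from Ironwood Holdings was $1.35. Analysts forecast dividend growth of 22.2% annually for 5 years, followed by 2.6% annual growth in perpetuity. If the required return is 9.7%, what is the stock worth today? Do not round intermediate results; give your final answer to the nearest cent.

D_1 = 1.64970
D_2 = 2.01593
D_3 = 2.46347
D_4 = 3.01036
D_5 = 3.67866
Terminal value at year 5: TV = D_5×(1+g_2)/(r−g_2) = 3.77431/0.071 = 53.15925
P_0 = D_1/(1+r)^1 + D_2/(1+r)^2 + D_3/(1+r)^3 + D_4/(1+r)^4 + D_5/(1+r)^5 + TV/(1+r)^5
    = 1.50383 + 1.67519 + 1.86607 + 2.07870 + 2.31556 + 33.46152 = 42.90087

$42.90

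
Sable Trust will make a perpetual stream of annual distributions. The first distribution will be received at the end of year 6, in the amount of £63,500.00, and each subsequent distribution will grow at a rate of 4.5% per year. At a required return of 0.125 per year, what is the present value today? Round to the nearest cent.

£440474.86

Value at end of year 5: C₁ / (r − g) = £63,500.00 / (0.125 − 0.045) = £793,750.0000
Discount to today: PV = £793,750.0000 / (1 + 0.125)^5 = £793,750.0000 / 1.802032 = £440,474.86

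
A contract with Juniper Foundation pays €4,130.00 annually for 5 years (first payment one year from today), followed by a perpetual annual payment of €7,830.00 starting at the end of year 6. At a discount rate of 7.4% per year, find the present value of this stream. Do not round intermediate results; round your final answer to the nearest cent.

PV of 5-year annuity: €4,130.00 × [1 − (1+0.074)^−5] / 0.074 = 16753.98677
Perpetuity value at year 5: €7,830.00 / 0.074 = 105810.81081
PV of perpetuity: 105810.81081 / (1+0.074)^5 = 74047.19908
Total PV = 16753.98677 + 74047.19908 = 90801.18586

€90801.19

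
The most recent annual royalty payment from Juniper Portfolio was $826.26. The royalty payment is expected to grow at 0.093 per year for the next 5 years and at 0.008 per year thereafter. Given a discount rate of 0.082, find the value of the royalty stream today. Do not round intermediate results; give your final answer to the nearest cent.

$16097.89

D_1 = 903.10218
D_2 = 987.09068
D_3 = 1078.89012
D_4 = 1179.22690
D_5 = 1288.89500
Terminal value at year 5: TV = D_5×(1+g_2)/(r−g_2) = 1299.20616/0.074 = 17556.83998
P_0 = D_1/(1+r)^1 + D_2/(1+r)^2 + D_3/(1+r)^3 + D_4/(1+r)^4 + D_5/(1+r)^5 + TV/(1+r)^5
    = 834.66006 + 843.14551 + 851.71723 + 860.37609 + 869.12298 + 11838.86442 = 16097.88629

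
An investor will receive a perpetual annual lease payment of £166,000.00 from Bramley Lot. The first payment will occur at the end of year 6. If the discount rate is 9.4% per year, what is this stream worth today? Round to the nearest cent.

Value at end of year 5: C / r = £166,000.00 / 0.094 = £1,765,957.4468
Discount to today: PV = £1,765,957.4468 / (1 + 0.094)^5 = £1,765,957.4468 / 1.567064 = £1,126,921.40

£1126921.40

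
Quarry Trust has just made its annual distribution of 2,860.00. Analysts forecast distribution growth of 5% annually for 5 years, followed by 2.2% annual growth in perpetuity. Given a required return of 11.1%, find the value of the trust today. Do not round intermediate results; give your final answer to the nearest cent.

36873.04

D_1 = 3003.00000
D_2 = 3153.15000
D_3 = 3310.80750
D_4 = 3476.34787
D_5 = 3650.16527
Terminal value at year 5: TV = D_5×(1+g_2)/(r−g_2) = 3730.46890/0.089 = 41915.38095
P_0 = D_1/(1+r)^1 + D_2/(1+r)^2 + D_3/(1+r)^3 + D_4/(1+r)^4 + D_5/(1+r)^5 + TV/(1+r)^5
    = 2702.97030 + 2554.56239 + 2414.30289 + 2281.74440 + 2156.46411 + 24762.99232 = 36873.03640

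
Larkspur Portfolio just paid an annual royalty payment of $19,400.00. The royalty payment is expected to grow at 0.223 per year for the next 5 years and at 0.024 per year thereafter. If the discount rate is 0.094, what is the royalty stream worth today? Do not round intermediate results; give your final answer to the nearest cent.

$632714.85

D_1 = 23726.20000
D_2 = 29017.14260
D_3 = 35487.96540
D_4 = 43401.78168
D_5 = 53080.37900
Terminal value at year 5: TV = D_5×(1+g_2)/(r−g_2) = 54354.30810/0.07 = 776490.11565
P_0 = D_1/(1+r)^1 + D_2/(1+r)^2 + D_3/(1+r)^3 + D_4/(1+r)^4 + D_5/(1+r)^5 + TV/(1+r)^5
    = 21687.56856 + 24244.87783 + 27103.73454 + 30299.69592 + 33872.51199 + 495506.46105 = 632714.84988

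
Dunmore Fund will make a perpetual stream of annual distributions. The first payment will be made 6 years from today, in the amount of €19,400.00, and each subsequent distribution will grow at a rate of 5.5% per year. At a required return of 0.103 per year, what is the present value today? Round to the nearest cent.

€247561.40

Value at end of year 5: C₁ / (r − g) = €19,400.00 / (0.103 − 0.055) = €404,166.6667
Discount to today: PV = €404,166.6667 / (1 + 0.103)^5 = €404,166.6667 / 1.632592 = €247,561.40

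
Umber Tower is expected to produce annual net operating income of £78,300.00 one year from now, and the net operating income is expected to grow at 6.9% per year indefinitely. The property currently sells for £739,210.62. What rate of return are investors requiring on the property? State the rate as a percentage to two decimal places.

P = D₁/(r − g) ⇒ r = D₁/P + g = £78,300.0000/£739,210.62 + 0.069 = 0.105924 + 0.069 = 0.174924

17.49%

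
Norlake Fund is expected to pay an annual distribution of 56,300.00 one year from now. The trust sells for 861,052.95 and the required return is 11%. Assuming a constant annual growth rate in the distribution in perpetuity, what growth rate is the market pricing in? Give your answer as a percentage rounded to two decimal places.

P = D₁/(r−g) ⇒ g = r − D₁/P = 0.11 − 56,300.00/861,052.95 = 0.044615

4.46%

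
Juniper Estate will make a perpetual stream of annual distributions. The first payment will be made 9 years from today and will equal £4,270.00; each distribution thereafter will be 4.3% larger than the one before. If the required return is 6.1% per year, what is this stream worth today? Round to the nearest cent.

Value at end of year 8: C₁ / (r − g) = £4,270.00 / (0.061 − 0.043) = £237,222.2222
Discount to today: PV = £237,222.2222 / (1 + 0.061)^8 = £237,222.2222 / 1.605917 = £147,717.62

£147717.62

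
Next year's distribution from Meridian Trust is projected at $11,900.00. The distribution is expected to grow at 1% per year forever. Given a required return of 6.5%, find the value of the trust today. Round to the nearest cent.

$216363.64

Growing perpetuity: P = D₁ / (r − g) = $11,900.0000 / (0.065 − 0.01) = $216,363.64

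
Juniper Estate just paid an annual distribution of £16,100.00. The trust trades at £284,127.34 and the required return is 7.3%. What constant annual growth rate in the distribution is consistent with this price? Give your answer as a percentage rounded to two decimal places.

P = D₀(1+g)/(r−g) ⇒ P(r−g) = D₀(1+g) ⇒ g(P+D₀) = P·r − D₀
g = (P·r − D₀)/(P + D₀) = (£284,127.34×0.073 − £16,100.00) / (£284,127.34 + £16,100.00) = 0.015459

1.55%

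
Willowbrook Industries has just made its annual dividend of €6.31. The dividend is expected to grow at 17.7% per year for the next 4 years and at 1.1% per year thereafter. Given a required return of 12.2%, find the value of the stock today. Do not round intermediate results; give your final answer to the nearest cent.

D_1 = 7.42687
D_2 = 8.74143
D_3 = 10.28866
D_4 = 12.10975
Terminal value at year 4: TV = D_4×(1+g_2)/(r−g_2) = 12.24296/0.111 = 110.29692
P_0 = D_1/(1+r)^1 + D_2/(1+r)^2 + D_3/(1+r)^3 + D_4/(1+r)^4 + TV/(1+r)^4
    = 6.61931 + 6.94379 + 7.28417 + 7.64124 + 69.59723 = 98.08575

€98.09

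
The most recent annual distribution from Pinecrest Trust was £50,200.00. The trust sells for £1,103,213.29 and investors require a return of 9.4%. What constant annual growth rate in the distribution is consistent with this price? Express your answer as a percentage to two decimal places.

4.64%

P = D₀(1+g)/(r−g) ⇒ P(r−g) = D₀(1+g) ⇒ g(P+D₀) = P·r − D₀
g = (P·r − D₀)/(P + D₀) = (£1,103,213.29×0.094 − £50,200.00) / (£1,103,213.29 + £50,200.00) = 0.046386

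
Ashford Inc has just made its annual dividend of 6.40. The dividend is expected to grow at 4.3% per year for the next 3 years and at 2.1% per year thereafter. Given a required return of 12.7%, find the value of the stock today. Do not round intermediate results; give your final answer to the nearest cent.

D_1 = 6.67520
D_2 = 6.96223
D_3 = 7.26161
Terminal value at year 3: TV = D_3×(1+g_2)/(r−g_2) = 7.41410/0.106 = 69.94437
P_0 = D_1/(1+r)^1 + D_2/(1+r)^2 + D_3/(1+r)^3 + TV/(1+r)^3
    = 5.92298 + 5.48152 + 5.07296 + 48.86310 = 65.34056

65.34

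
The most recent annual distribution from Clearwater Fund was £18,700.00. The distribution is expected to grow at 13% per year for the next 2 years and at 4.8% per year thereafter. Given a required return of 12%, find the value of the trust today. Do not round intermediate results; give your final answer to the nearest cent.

£314973.49

D_1 = 21131.00000
D_2 = 23878.03000
Terminal value at year 2: TV = D_2×(1+g_2)/(r−g_2) = 25024.17544/0.072 = 347557.99222
P_0 = D_1/(1+r)^1 + D_2/(1+r)^2 + TV/(1+r)^2
    = 18866.96429 + 19035.41932 + 277071.10349 = 314973.48710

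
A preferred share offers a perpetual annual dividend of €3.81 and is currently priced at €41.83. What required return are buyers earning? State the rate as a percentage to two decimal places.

P = C/r ⇒ r = C/P = €3.81/€41.83 = 0.091083

9.11%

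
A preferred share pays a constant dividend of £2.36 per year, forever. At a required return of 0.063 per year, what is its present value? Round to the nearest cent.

Level perpetuity: PV = C / r = £2.36 / 0.063 = £37.46

£37.46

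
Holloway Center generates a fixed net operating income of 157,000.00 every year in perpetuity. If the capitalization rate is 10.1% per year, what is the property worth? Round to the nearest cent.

Level perpetuity: PV = C / r = 157,000.00 / 0.101 = 1,554,455.45

1554455.45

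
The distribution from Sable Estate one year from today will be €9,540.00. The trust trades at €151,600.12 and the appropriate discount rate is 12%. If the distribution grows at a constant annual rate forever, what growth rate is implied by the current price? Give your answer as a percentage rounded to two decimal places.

P = D₁/(r−g) ⇒ g = r − D₁/P = 0.12 − €9,540.00/€151,600.12 = 0.057071

5.71%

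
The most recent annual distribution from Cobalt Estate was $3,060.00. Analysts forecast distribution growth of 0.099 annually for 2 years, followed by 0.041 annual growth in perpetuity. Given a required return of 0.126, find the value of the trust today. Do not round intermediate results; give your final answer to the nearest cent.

D_1 = 3362.94000
D_2 = 3695.87106
Terminal value at year 2: TV = D_2×(1+g_2)/(r−g_2) = 3847.40177/0.085 = 45263.55028
P_0 = D_1/(1+r)^1 + D_2/(1+r)^2 + TV/(1+r)^2
    = 2986.62522 + 2915.00987 + 35700.29741 = 41601.93250

$41601.93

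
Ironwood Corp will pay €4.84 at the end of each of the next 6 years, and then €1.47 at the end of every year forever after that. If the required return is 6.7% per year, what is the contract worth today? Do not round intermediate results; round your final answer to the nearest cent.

PV of 6-year annuity: €4.84 × [1 − (1+0.067)^−6] / 0.067 = 23.28527
Perpetuity value at year 6: €1.47 / 0.067 = 21.94030
PV of perpetuity: 21.94030 / (1+0.067)^6 = 14.86812
Total PV = 23.28527 + 14.86812 = 38.15339

€38.15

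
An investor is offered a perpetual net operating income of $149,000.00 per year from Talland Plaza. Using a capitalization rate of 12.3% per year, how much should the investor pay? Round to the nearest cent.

Level perpetuity: PV = C / r = $149,000.00 / 0.123 = $1,211,382.11

$1211382.11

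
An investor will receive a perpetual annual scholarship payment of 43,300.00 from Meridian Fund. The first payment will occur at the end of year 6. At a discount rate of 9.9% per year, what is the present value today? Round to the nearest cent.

272812.48

Value at end of year 5: C / r = 43,300.00 / 0.099 = 437,373.7374
Discount to today: PV = 437,373.7374 / (1 + 0.099)^5 = 437,373.7374 / 1.603203 = 272,812.48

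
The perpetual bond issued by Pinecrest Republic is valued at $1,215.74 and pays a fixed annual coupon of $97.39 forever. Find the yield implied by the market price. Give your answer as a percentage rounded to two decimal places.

8.01%

P = C/r ⇒ r = C/P = $97.39/$1,215.74 = 0.080108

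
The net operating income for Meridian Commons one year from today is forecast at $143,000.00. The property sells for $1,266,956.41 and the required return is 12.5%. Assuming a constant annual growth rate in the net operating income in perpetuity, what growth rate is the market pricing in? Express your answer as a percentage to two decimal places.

1.21%

P = D₁/(r−g) ⇒ g = r − D₁/P = 0.125 − $143,000.00/$1,266,956.41 = 0.012131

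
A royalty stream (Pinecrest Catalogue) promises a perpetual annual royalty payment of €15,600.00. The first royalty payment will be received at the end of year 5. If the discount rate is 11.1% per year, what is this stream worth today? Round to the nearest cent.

Value at end of year 4: C / r = €15,600.00 / 0.111 = €140,540.5405
Discount to today: PV = €140,540.5405 / (1 + 0.111)^4 = €140,540.5405 / 1.523548 = €92,245.54

€92245.54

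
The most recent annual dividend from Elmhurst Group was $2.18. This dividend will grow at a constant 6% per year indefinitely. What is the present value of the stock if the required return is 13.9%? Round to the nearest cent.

D₁ = D₀ × (1 + g) = $2.18 × 1.06 = $2.3108
Growing perpetuity: P = D₁ / (r − g) = $2.3108 / (0.139 − 0.06) = $29.25

$29.25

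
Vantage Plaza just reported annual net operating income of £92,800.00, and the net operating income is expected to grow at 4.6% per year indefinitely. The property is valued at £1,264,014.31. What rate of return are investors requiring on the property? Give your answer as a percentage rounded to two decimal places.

12.28%

D₁ = £92,800.00 × 1.046 = £97,068.8000
P = D₁/(r − g) ⇒ r = D₁/P + g = £97,068.8000/£1,264,014.31 + 0.046 = 0.076794 + 0.046 = 0.122794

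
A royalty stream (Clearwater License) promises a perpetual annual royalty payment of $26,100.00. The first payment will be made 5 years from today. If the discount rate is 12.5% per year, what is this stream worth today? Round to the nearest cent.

$130352.81

Value at end of year 4: C / r = $26,100.00 / 0.125 = $208,800.0000
Discount to today: PV = $208,800.0000 / (1 + 0.125)^4 = $208,800.0000 / 1.601807 = $130,352.81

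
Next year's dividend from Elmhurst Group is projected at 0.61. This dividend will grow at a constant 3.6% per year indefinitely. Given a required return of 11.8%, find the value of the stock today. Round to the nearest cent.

Growing perpetuity: P = D₁ / (r − g) = 0.6100 / (0.118 − 0.036) = 7.44

7.44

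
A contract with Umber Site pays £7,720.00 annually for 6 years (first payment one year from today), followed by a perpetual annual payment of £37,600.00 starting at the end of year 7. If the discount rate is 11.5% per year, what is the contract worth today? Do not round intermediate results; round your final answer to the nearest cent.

PV of 6-year annuity: £7,720.00 × [1 − (1+0.115)^−6] / 0.115 = 32194.66994
Perpetuity value at year 6: £37,600.00 / 0.115 = 326956.52174
PV of perpetuity: 326956.52174 / (1+0.115)^6 = 170153.46609
Total PV = 32194.66994 + 170153.46609 = 202348.13603

£202348.14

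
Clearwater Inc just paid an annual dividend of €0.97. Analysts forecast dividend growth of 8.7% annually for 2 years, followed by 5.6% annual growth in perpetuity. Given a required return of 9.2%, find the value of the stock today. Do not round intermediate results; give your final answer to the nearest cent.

D_1 = 1.05439
D_2 = 1.14612
Terminal value at year 2: TV = D_2×(1+g_2)/(r−g_2) = 1.21030/0.036 = 33.61958
P_0 = D_1/(1+r)^1 + D_2/(1+r)^2 + TV/(1+r)^2
    = 0.96556 + 0.96114 + 28.19337 = 30.12006

€30.12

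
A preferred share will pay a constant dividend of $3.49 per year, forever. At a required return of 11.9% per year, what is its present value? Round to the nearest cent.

$29.33

Level perpetuity: PV = C / r = $3.49 / 0.119 = $29.33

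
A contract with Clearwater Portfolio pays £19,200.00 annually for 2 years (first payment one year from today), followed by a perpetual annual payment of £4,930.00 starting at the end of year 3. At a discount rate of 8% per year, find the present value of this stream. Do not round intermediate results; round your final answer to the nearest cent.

£87072.19

PV of 2-year annuity: £19,200.00 × [1 − (1+0.08)^−2] / 0.08 = 34238.68313
Perpetuity value at year 2: £4,930.00 / 0.08 = 61625.00000
PV of perpetuity: 61625.00000 / (1+0.08)^2 = 52833.50480
Total PV = 34238.68313 + 52833.50480 = 87072.18793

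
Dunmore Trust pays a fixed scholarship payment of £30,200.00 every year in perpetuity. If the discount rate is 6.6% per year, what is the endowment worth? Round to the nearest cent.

£457575.76

Level perpetuity: PV = C / r = £30,200.00 / 0.066 = £457,575.76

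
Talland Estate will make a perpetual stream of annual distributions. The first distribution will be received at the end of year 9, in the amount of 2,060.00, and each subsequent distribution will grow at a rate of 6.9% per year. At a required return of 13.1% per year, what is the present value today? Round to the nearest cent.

Value at end of year 8: C₁ / (r − g) = 2,060.00 / (0.131 − 0.069) = 33,225.8065
Discount to today: PV = 33,225.8065 / (1 + 0.131)^8 = 33,225.8065 / 2.677323 = 12,410.08

12410.08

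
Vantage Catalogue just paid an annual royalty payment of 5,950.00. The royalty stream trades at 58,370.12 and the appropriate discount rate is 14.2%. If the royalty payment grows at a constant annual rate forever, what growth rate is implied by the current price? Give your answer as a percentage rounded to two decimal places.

3.64%

P = D₀(1+g)/(r−g) ⇒ P(r−g) = D₀(1+g) ⇒ g(P+D₀) = P·r − D₀
g = (P·r − D₀)/(P + D₀) = (58,370.12×0.142 − 5,950.00) / (58,370.12 + 5,950.00) = 0.036358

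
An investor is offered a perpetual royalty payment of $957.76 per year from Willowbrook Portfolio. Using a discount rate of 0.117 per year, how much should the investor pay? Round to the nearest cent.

Level perpetuity: PV = C / r = $957.76 / 0.117 = $8,185.98

$8185.98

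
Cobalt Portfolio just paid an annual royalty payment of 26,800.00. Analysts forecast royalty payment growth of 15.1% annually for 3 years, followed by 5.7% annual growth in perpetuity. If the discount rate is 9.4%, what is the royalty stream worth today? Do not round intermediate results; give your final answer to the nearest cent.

D_1 = 30846.80000
D_2 = 35504.66680
D_3 = 40865.87149
Terminal value at year 3: TV = D_3×(1+g_2)/(r−g_2) = 43195.22616/0.037 = 1167438.54491
P_0 = D_1/(1+r)^1 + D_2/(1+r)^2 + D_3/(1+r)^3 + TV/(1+r)^3
    = 28196.34369 + 29665.44021 + 31211.08015 + 891624.64100 = 980697.50505

980697.51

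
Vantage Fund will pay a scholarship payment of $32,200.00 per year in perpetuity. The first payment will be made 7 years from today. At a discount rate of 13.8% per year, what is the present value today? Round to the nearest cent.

$107429.42

Value at end of year 6: C / r = $32,200.00 / 0.138 = $233,333.3333
Discount to today: PV = $233,333.3333 / (1 + 0.138)^6 = $233,333.3333 / 2.171969 = $107,429.42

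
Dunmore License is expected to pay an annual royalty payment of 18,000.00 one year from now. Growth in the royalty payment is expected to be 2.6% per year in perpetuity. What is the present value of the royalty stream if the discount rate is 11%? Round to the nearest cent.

214285.71

Growing perpetuity: P = D₁ / (r − g) = 18,000.0000 / (0.11 − 0.026) = 214,285.71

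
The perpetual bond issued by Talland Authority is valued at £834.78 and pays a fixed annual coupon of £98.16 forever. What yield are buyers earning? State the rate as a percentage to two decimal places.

11.76%

P = C/r ⇒ r = C/P = £98.16/£834.78 = 0.117588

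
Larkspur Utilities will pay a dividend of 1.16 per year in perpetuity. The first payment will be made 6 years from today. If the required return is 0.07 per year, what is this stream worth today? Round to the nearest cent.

Value at end of year 5: C / r = 1.16 / 0.07 = 16.5714
Discount to today: PV = 16.5714 / (1 + 0.07)^5 = 16.5714 / 1.402552 = 11.82

11.82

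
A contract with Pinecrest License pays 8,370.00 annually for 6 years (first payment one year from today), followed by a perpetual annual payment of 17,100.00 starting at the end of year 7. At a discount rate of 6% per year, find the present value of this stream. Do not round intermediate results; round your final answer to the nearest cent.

242071.76

PV of 6-year annuity: 8,370.00 × [1 − (1+0.06)^−6] / 0.06 = 41158.00461
Perpetuity value at year 6: 17,100.00 / 0.06 = 285000.00000
PV of perpetuity: 285000.00000 / (1+0.06)^6 = 200913.75403
Total PV = 41158.00461 + 200913.75403 = 242071.75863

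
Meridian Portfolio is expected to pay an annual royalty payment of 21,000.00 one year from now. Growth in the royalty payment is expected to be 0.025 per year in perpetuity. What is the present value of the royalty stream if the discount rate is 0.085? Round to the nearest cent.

350000.00

Growing perpetuity: P = D₁ / (r − g) = 21,000.0000 / (0.085 − 0.025) = 350,000.00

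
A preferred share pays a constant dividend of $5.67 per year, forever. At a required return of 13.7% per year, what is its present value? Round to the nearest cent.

Level perpetuity: PV = C / r = $5.67 / 0.137 = $41.39

$41.39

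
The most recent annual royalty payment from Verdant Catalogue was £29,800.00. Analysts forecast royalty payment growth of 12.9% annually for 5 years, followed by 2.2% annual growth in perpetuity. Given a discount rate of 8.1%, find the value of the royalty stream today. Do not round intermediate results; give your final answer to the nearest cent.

£811503.75

D_1 = 33644.20000
D_2 = 37984.30180
D_3 = 42884.27673
D_4 = 48416.34843
D_5 = 54662.05738
Terminal value at year 5: TV = D_5×(1+g_2)/(r−g_2) = 55864.62264/0.059 = 946858.01086
P_0 = D_1/(1+r)^1 + D_2/(1+r)^2 + D_3/(1+r)^3 + D_4/(1+r)^4 + D_5/(1+r)^5 + TV/(1+r)^5
    = 31123.21924 + 32505.19382 + 33948.53268 + 35455.96059 + 37030.32332 + 641440.51574 = 811503.74538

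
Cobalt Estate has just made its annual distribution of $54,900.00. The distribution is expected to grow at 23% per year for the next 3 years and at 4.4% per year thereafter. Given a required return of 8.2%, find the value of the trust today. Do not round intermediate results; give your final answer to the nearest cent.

$2429766.14

D_1 = 67527.00000
D_2 = 83058.21000
D_3 = 102161.59830
Terminal value at year 3: TV = D_3×(1+g_2)/(r−g_2) = 106656.70863/0.038 = 2806755.49014
P_0 = D_1/(1+r)^1 + D_2/(1+r)^2 + D_3/(1+r)^3 + TV/(1+r)^3
    = 62409.42699 + 70946.02144 + 80650.28315 + 2215760.41071 = 2429766.14228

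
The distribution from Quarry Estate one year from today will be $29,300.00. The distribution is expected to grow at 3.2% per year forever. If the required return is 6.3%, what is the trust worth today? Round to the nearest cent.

$945161.29

Growing perpetuity: P = D₁ / (r − g) = $29,300.0000 / (0.063 − 0.032) = $945,161.29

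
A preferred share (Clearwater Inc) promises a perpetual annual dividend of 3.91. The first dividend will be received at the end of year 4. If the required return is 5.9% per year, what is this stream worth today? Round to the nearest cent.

Value at end of year 3: C / r = 3.91 / 0.059 = 66.2712
Discount to today: PV = 66.2712 / (1 + 0.059)^3 = 66.2712 / 1.187648 = 55.80

55.80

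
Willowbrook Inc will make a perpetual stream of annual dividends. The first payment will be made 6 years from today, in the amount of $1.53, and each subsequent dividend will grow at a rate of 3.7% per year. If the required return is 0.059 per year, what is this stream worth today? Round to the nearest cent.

Value at end of year 5: C₁ / (r − g) = $1.53 / (0.059 − 0.037) = $69.5455
Discount to today: PV = $69.5455 / (1 + 0.059)^5 = $69.5455 / 1.331925 = $52.21

$52.21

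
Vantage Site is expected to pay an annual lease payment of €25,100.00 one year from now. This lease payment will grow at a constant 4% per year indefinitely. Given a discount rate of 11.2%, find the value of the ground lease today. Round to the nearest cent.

Growing perpetuity: P = D₁ / (r − g) = €25,100.0000 / (0.112 − 0.04) = €348,611.11

€348611.11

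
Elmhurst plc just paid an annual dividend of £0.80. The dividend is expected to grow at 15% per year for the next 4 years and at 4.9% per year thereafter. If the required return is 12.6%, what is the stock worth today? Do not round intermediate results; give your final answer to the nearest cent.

£15.23

D_1 = 0.92000
D_2 = 1.05800
D_3 = 1.21670
D_4 = 1.39921
Terminal value at year 4: TV = D_4×(1+g_2)/(r−g_2) = 1.46777/0.077 = 19.06190
P_0 = D_1/(1+r)^1 + D_2/(1+r)^2 + D_3/(1+r)^3 + D_4/(1+r)^4 + TV/(1+r)^4
    = 0.81705 + 0.83447 + 0.85225 + 0.87042 + 11.85803 = 15.23222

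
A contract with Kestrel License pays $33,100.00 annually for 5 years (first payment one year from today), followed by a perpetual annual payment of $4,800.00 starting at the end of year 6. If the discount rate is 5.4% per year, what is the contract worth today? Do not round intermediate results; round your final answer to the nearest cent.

PV of 5-year annuity: $33,100.00 × [1 − (1+0.054)^−5] / 0.054 = 141734.86359
Perpetuity value at year 5: $4,800.00 / 0.054 = 88888.88889
PV of perpetuity: 88888.88889 / (1+0.054)^5 = 68335.19266
Total PV = 141734.86359 + 68335.19266 = 210070.05625

$210070.06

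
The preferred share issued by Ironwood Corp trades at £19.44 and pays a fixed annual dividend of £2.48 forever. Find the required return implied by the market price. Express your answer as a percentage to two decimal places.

12.76%

P = C/r ⇒ r = C/P = £2.48/£19.44 = 0.127572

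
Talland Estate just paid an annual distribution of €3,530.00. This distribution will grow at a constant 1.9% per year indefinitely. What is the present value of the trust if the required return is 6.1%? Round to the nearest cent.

D₁ = D₀ × (1 + g) = €3,530.00 × 1.019 = €3,597.0700
Growing perpetuity: P = D₁ / (r − g) = €3,597.0700 / (0.061 − 0.019) = €85,644.52

€85644.52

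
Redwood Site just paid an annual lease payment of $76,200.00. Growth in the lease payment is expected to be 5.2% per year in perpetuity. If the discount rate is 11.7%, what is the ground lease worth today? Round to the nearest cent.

$1233267.69

D₁ = D₀ × (1 + g) = $76,200.00 × 1.052 = $80,162.4000
Growing perpetuity: P = D₁ / (r − g) = $80,162.4000 / (0.117 − 0.052) = $1,233,267.69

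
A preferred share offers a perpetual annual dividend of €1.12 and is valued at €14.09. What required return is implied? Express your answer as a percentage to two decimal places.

7.95%

P = C/r ⇒ r = C/P = €1.12/€14.09 = 0.079489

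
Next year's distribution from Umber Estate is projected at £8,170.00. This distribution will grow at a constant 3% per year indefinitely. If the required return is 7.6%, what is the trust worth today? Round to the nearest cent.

Growing perpetuity: P = D₁ / (r − g) = £8,170.0000 / (0.076 − 0.03) = £177,608.70

£177608.70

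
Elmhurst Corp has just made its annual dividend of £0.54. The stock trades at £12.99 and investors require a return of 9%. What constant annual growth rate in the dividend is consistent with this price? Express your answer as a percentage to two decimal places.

4.65%

P = D₀(1+g)/(r−g) ⇒ P(r−g) = D₀(1+g) ⇒ g(P+D₀) = P·r − D₀
g = (P·r − D₀)/(P + D₀) = (£12.99×0.09 − £0.54) / (£12.99 + £0.54) = 0.046497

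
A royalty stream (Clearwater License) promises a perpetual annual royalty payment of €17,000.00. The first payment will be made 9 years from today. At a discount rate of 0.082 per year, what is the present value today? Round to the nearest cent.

Value at end of year 8: C / r = €17,000.00 / 0.082 = €207,317.0732
Discount to today: PV = €207,317.0732 / (1 + 0.082)^8 = €207,317.0732 / 1.878530 = €110,361.34

€110361.34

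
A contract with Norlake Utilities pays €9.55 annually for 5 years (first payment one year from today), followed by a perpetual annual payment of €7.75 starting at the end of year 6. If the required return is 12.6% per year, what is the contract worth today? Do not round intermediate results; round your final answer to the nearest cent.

€67.90

PV of 5-year annuity: €9.55 × [1 − (1+0.126)^−5] / 0.126 = 33.92000
Perpetuity value at year 5: €7.75 / 0.126 = 61.50794
PV of perpetuity: 61.50794 / (1+0.126)^5 = 33.98124
Total PV = 33.92000 + 33.98124 = 67.90123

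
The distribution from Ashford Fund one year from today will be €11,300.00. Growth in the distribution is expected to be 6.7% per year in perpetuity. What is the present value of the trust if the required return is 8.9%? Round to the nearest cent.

Growing perpetuity: P = D₁ / (r − g) = €11,300.0000 / (0.089 − 0.067) = €513,636.36

€513636.36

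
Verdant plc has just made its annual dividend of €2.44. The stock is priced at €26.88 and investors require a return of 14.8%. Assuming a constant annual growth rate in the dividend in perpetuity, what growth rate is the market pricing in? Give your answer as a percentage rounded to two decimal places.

P = D₀(1+g)/(r−g) ⇒ P(r−g) = D₀(1+g) ⇒ g(P+D₀) = P·r − D₀
g = (P·r − D₀)/(P + D₀) = (€26.88×0.148 − €2.44) / (€26.88 + €2.44) = 0.052464

5.25%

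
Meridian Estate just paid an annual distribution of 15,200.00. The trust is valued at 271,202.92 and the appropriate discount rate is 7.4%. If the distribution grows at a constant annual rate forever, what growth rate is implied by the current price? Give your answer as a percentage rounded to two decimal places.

1.70%

P = D₀(1+g)/(r−g) ⇒ P(r−g) = D₀(1+g) ⇒ g(P+D₀) = P·r − D₀
g = (P·r − D₀)/(P + D₀) = (271,202.92×0.074 − 15,200.00) / (271,202.92 + 15,200.00) = 0.017001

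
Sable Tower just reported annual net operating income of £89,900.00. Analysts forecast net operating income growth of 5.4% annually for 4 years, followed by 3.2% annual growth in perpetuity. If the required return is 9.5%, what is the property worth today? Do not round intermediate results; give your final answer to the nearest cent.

D_1 = 94754.60000
D_2 = 99871.34840
D_3 = 105264.40121
D_4 = 110948.67888
Terminal value at year 4: TV = D_4×(1+g_2)/(r−g_2) = 114499.03660/0.063 = 1817445.02545
P_0 = D_1/(1+r)^1 + D_2/(1+r)^2 + D_3/(1+r)^3 + D_4/(1+r)^4 + TV/(1+r)^4
    = 86533.88128 + 83293.79988 + 80175.03660 + 77173.04892 + 1264168.03952 = 1591343.80620

£1591343.81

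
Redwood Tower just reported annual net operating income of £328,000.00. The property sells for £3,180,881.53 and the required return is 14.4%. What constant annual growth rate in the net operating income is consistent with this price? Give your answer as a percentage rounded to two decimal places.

3.71%

P = D₀(1+g)/(r−g) ⇒ P(r−g) = D₀(1+g) ⇒ g(P+D₀) = P·r − D₀
g = (P·r − D₀)/(P + D₀) = (£3,180,881.53×0.144 − £328,000.00) / (£3,180,881.53 + £328,000.00) = 0.037062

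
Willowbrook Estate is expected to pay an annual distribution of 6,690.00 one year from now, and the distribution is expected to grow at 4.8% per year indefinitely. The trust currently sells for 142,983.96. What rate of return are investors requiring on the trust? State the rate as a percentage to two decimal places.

P = D₁/(r − g) ⇒ r = D₁/P + g = 6,690.0000/142,983.96 + 0.048 = 0.046788 + 0.048 = 0.094788

9.48%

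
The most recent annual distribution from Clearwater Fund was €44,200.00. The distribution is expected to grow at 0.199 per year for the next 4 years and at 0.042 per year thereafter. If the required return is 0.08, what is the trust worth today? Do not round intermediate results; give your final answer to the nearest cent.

€2072315.69

D_1 = 52995.80000
D_2 = 63541.96420
D_3 = 76186.81508
D_4 = 91347.99128
Terminal value at year 4: TV = D_4×(1+g_2)/(r−g_2) = 95184.60691/0.038 = 2504858.07657
P_0 = D_1/(1+r)^1 + D_2/(1+r)^2 + D_3/(1+r)^3 + D_4/(1+r)^4 + TV/(1+r)^4
    = 49070.18519 + 54476.99263 + 60479.55015 + 67143.50058 + 1841145.46329 = 2072315.69183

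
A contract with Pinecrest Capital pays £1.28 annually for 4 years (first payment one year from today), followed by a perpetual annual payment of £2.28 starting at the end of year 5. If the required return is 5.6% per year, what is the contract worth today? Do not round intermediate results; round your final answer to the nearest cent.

PV of 4-year annuity: £1.28 × [1 − (1+0.056)^−4] / 0.056 = 4.47626
Perpetuity value at year 4: £2.28 / 0.056 = 40.71429
PV of perpetuity: 40.71429 / (1+0.056)^4 = 32.74094
Total PV = 4.47626 + 32.74094 = 37.21720

£37.22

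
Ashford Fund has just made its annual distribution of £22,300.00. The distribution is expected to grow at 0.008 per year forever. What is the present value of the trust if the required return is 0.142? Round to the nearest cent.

£167749.25

D₁ = D₀ × (1 + g) = £22,300.00 × 1.008 = £22,478.4000
Growing perpetuity: P = D₁ / (r − g) = £22,478.4000 / (0.142 − 0.008) = £167,749.25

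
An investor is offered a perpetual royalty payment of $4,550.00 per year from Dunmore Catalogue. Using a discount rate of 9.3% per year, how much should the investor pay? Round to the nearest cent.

$48924.73

Level perpetuity: PV = C / r = $4,550.00 / 0.093 = $48,924.73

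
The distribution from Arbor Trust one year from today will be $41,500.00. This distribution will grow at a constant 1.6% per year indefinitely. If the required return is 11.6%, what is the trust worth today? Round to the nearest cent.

$415000.00

Growing perpetuity: P = D₁ / (r − g) = $41,500.0000 / (0.116 − 0.016) = $415,000.00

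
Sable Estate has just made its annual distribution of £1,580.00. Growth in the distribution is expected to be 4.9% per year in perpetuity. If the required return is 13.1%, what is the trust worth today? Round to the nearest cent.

£20212.44

D₁ = D₀ × (1 + g) = £1,580.00 × 1.049 = £1,657.4200
Growing perpetuity: P = D₁ / (r − g) = £1,657.4200 / (0.131 − 0.049) = £20,212.44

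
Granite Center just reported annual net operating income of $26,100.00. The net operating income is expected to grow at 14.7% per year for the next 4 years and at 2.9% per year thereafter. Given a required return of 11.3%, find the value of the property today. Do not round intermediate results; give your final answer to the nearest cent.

D_1 = 29936.70000
D_2 = 34337.39490
D_3 = 39384.99195
D_4 = 45174.58577
Terminal value at year 4: TV = D_4×(1+g_2)/(r−g_2) = 46484.64875/0.084 = 553388.67565
P_0 = D_1/(1+r)^1 + D_2/(1+r)^2 + D_3/(1+r)^3 + D_4/(1+r)^4 + TV/(1+r)^4
    = 26897.30458 + 27718.96528 + 28565.72612 + 29438.35388 + 360619.83498 = 473240.18484

$473240.18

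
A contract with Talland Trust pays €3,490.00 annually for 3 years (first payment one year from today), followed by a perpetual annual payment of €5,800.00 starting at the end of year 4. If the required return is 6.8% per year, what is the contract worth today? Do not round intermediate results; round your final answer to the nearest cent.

€79209.73

PV of 3-year annuity: €3,490.00 × [1 − (1+0.068)^−3] / 0.068 = 9192.43349
Perpetuity value at year 3: €5,800.00 / 0.068 = 85294.11765
PV of perpetuity: 85294.11765 / (1+0.068)^3 = 70017.29407
Total PV = 9192.43349 + 70017.29407 = 79209.72757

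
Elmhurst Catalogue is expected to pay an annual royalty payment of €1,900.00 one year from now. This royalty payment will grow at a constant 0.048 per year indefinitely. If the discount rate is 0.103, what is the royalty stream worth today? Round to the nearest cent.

€34545.45

Growing perpetuity: P = D₁ / (r − g) = €1,900.0000 / (0.103 − 0.048) = €34,545.45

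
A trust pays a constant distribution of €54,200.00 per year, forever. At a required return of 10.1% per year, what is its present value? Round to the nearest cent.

Level perpetuity: PV = C / r = €54,200.00 / 0.101 = €536,633.66

€536633.66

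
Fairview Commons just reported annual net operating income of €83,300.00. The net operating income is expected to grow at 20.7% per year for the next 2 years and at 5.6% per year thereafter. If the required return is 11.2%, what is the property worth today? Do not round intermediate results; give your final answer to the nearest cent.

€2039214.02

D_1 = 100543.10000
D_2 = 121355.52170
Terminal value at year 2: TV = D_2×(1+g_2)/(r−g_2) = 128151.43092/0.056 = 2288418.40920
P_0 = D_1/(1+r)^1 + D_2/(1+r)^2 + TV/(1+r)^2
    = 90416.45683 + 98140.88435 + 1850656.67635 = 2039214.01754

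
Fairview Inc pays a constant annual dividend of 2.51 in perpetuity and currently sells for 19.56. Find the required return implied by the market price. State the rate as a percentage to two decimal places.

P = C/r ⇒ r = C/P = 2.51/19.56 = 0.128323

12.83%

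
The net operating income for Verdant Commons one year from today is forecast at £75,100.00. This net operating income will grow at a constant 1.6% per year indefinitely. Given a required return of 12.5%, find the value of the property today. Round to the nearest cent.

Growing perpetuity: P = D₁ / (r − g) = £75,100.0000 / (0.125 − 0.016) = £688,990.83

£688990.83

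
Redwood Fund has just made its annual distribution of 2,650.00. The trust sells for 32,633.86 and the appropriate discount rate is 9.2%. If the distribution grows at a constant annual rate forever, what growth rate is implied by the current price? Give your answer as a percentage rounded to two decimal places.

P = D₀(1+g)/(r−g) ⇒ P(r−g) = D₀(1+g) ⇒ g(P+D₀) = P·r − D₀
g = (P·r − D₀)/(P + D₀) = (32,633.86×0.092 − 2,650.00) / (32,633.86 + 2,650.00) = 0.009985

1.00%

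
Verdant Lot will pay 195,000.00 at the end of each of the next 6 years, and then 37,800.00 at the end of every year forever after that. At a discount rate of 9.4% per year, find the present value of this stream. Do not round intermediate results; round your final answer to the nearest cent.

1098982.72

PV of 6-year annuity: 195,000.00 × [1 − (1+0.094)^−6] / 0.094 = 864419.45098
Perpetuity value at year 6: 37,800.00 / 0.094 = 402127.65957
PV of perpetuity: 402127.65957 / (1+0.094)^6 = 234563.27369
Total PV = 864419.45098 + 234563.27369 = 1098982.72467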